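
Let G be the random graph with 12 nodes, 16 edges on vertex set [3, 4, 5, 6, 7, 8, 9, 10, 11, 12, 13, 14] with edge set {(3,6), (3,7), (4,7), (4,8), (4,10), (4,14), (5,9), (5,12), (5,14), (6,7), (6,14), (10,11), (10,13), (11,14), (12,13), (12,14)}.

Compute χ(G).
χ(G) = 3

Clique number ω(G) = 3 (lower bound: χ ≥ ω).
The clique on [3, 6, 7] has size 3, forcing χ ≥ 3, and the coloring below uses 3 colors, so χ(G) = 3.
A valid 3-coloring: color 1: [3, 8, 9, 10, 14]; color 2: [4, 6, 11, 12]; color 3: [5, 7, 13].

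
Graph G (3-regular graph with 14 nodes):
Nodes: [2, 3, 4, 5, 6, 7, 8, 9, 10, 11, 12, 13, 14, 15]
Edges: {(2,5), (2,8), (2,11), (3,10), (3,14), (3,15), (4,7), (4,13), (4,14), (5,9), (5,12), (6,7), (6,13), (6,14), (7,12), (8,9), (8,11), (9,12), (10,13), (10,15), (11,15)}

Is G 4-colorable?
A valid 4-coloring: color 1: [5, 7, 8, 13, 14, 15]; color 2: [2, 4, 6, 10, 12]; color 3: [3, 9, 11].
(χ(G) = 3 ≤ 4.)

Yes, G is 4-colorable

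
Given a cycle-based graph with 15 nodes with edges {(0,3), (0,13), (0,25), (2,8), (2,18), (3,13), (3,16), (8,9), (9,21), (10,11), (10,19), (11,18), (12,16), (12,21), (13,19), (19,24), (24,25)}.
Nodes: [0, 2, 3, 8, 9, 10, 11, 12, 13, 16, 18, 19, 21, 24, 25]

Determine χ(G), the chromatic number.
Clique number ω(G) = 3 (lower bound: χ ≥ ω).
The clique on [0, 3, 13] has size 3, forcing χ ≥ 3, and the coloring below uses 3 colors, so χ(G) = 3.
A valid 3-coloring: color 1: [2, 3, 9, 11, 12, 19, 25]; color 2: [8, 10, 13, 16, 18, 21, 24]; color 3: [0].

χ(G) = 3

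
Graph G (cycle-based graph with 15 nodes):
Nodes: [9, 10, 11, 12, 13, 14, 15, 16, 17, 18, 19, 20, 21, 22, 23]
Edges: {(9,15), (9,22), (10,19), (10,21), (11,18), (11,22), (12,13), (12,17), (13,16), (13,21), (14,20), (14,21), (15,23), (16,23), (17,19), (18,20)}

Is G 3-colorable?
Yes, G is 3-colorable

A valid 3-coloring: color 1: [9, 10, 11, 13, 17, 20, 23]; color 2: [12, 15, 16, 18, 19, 21, 22]; color 3: [14].
(χ(G) = 3 ≤ 3.)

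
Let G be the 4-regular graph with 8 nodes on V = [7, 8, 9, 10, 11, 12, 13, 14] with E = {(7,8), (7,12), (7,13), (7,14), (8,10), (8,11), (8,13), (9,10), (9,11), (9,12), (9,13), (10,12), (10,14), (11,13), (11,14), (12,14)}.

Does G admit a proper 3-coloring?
A valid 3-coloring: color 1: [7, 10, 11]; color 2: [8, 9, 14]; color 3: [12, 13].
(χ(G) = 3 ≤ 3.)

Yes, G is 3-colorable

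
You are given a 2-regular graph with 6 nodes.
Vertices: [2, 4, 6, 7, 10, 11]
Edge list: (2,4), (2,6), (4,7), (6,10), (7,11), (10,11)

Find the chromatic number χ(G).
χ(G) = 2

Clique number ω(G) = 2 (lower bound: χ ≥ ω).
The graph is bipartite (no odd cycle), so 2 colors suffice: χ(G) = 2.
A valid 2-coloring: color 1: [2, 7, 10]; color 2: [4, 6, 11].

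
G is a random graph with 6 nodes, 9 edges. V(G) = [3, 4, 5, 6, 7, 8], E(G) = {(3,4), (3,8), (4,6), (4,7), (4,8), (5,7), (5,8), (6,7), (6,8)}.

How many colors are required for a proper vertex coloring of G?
χ(G) = 3

Clique number ω(G) = 3 (lower bound: χ ≥ ω).
The clique on [3, 4, 8] has size 3, forcing χ ≥ 3, and the coloring below uses 3 colors, so χ(G) = 3.
A valid 3-coloring: color 1: [4, 5]; color 2: [7, 8]; color 3: [3, 6].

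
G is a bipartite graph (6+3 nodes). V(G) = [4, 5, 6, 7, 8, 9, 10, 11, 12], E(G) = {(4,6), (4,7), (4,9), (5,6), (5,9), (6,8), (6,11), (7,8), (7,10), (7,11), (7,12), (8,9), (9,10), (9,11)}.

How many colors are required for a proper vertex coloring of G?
Clique number ω(G) = 2 (lower bound: χ ≥ ω).
The graph is bipartite (no odd cycle), so 2 colors suffice: χ(G) = 2.
A valid 2-coloring: color 1: [6, 7, 9]; color 2: [4, 5, 8, 10, 11, 12].

χ(G) = 2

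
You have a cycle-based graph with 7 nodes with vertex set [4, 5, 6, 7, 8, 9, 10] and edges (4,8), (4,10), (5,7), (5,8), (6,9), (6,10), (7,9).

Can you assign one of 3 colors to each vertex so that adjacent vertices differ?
A valid 3-coloring: color 1: [6, 7, 8]; color 2: [5, 9, 10]; color 3: [4].
(χ(G) = 3 ≤ 3.)

Yes, G is 3-colorable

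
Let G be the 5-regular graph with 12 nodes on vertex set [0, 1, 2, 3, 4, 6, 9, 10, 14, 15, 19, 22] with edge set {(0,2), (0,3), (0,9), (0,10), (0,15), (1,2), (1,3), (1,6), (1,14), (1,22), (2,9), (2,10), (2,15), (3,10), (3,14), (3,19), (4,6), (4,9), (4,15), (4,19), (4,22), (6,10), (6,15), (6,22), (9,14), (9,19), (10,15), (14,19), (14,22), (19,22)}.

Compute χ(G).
Clique number ω(G) = 4 (lower bound: χ ≥ ω).
The clique on [0, 2, 10, 15] has size 4, forcing χ ≥ 4, and the coloring below uses 4 colors, so χ(G) = 4.
A valid 4-coloring: color 1: [0, 6, 14]; color 2: [3, 9, 15, 22]; color 3: [1, 10, 19]; color 4: [2, 4].

χ(G) = 4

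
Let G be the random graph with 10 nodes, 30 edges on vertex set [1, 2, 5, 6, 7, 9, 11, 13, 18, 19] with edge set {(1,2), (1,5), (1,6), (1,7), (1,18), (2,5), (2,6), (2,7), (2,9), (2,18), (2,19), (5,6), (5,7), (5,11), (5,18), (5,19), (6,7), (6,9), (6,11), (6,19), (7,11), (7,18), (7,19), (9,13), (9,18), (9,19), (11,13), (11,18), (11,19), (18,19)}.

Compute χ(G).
χ(G) = 5

Clique number ω(G) = 5 (lower bound: χ ≥ ω).
The clique on [1, 2, 5, 7, 18] has size 5, forcing χ ≥ 5, and the coloring below uses 5 colors, so χ(G) = 5.
A valid 5-coloring: color 1: [2, 11]; color 2: [6, 13, 18]; color 3: [1, 19]; color 4: [5, 9]; color 5: [7].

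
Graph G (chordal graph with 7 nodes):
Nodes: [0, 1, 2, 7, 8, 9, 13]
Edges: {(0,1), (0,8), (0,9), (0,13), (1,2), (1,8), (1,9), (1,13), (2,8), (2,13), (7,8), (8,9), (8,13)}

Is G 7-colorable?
A valid 7-coloring: color 1: [8]; color 2: [1, 7]; color 3: [0, 2]; color 4: [9, 13].
(χ(G) = 4 ≤ 7.)

Yes, G is 7-colorable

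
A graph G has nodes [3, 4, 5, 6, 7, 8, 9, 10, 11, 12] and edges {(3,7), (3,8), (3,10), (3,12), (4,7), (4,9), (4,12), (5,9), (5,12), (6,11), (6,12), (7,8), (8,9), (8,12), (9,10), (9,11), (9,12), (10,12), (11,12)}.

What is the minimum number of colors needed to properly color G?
χ(G) = 3

Clique number ω(G) = 3 (lower bound: χ ≥ ω).
The clique on [4, 9, 12] has size 3, forcing χ ≥ 3, and the coloring below uses 3 colors, so χ(G) = 3.
A valid 3-coloring: color 1: [7, 12]; color 2: [3, 6, 9]; color 3: [4, 5, 8, 10, 11].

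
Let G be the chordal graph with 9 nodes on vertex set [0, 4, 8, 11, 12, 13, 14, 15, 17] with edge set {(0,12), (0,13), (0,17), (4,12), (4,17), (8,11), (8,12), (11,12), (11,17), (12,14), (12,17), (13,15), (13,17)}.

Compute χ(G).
Clique number ω(G) = 3 (lower bound: χ ≥ ω).
The clique on [8, 11, 12] has size 3, forcing χ ≥ 3, and the coloring below uses 3 colors, so χ(G) = 3.
A valid 3-coloring: color 1: [12, 13]; color 2: [8, 14, 15, 17]; color 3: [0, 4, 11].

χ(G) = 3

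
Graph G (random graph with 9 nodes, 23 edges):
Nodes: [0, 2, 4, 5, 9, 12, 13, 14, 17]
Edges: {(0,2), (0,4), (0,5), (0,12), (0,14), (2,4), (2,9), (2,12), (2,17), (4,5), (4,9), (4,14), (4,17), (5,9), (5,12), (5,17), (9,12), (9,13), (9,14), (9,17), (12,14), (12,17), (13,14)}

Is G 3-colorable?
The clique on vertices [2, 4, 9, 17] has size 4 > 3, so it alone needs 4 colors.

No, G is not 3-colorable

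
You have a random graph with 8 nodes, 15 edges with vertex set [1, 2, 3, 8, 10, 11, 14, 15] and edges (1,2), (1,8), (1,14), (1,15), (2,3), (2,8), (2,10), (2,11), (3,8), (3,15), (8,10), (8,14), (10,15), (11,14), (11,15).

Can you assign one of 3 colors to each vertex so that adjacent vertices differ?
A valid 3-coloring: color 1: [2, 14, 15]; color 2: [8, 11]; color 3: [1, 3, 10].
(χ(G) = 3 ≤ 3.)

Yes, G is 3-colorable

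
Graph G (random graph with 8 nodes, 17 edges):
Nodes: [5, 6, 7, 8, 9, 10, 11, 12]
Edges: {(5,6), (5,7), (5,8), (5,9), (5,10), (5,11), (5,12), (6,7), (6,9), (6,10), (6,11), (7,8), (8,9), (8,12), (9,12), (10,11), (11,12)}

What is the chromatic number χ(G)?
χ(G) = 4

Clique number ω(G) = 4 (lower bound: χ ≥ ω).
The clique on [5, 8, 9, 12] has size 4, forcing χ ≥ 4, and the coloring below uses 4 colors, so χ(G) = 4.
A valid 4-coloring: color 1: [5]; color 2: [6, 8]; color 3: [7, 9, 11]; color 4: [10, 12].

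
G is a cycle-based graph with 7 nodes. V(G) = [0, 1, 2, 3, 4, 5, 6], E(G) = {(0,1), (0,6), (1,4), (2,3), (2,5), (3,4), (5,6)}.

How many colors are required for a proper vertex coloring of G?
χ(G) = 3

Clique number ω(G) = 2 (lower bound: χ ≥ ω).
Odd cycle [1, 4, 3, 2, 5, 6, 0] needs 3 colors (χ ≥ 3).
The coloring below uses 3 colors, so χ(G) = 3.
A valid 3-coloring: color 1: [1, 3, 6]; color 2: [0, 2, 4]; color 3: [5].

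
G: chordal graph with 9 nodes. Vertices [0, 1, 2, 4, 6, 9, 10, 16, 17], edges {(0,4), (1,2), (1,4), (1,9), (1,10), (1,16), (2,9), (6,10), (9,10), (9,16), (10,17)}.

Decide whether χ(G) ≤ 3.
A valid 3-coloring: color 1: [0, 1, 6, 17]; color 2: [2, 4, 10, 16]; color 3: [9].
(χ(G) = 3 ≤ 3.)

Yes, G is 3-colorable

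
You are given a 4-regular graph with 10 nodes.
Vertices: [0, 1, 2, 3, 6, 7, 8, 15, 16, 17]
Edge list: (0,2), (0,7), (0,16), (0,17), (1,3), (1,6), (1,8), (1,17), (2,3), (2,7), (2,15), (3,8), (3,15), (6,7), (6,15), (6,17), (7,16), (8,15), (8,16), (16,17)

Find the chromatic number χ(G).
Clique number ω(G) = 3 (lower bound: χ ≥ ω).
Suppose a proper 3-coloring c exists. The clique [0, 2, 7] takes 3 distinct colors; by symmetry let c(0) = 1, c(2) = 2, c(7) = 3.
- Vertex 16: neighbors [0, 7] already have colors [1, 3] ⇒ c(16) = 2.
- Vertex 17: neighbors [0, 16] already have colors [1, 2] ⇒ c(17) = 3.
- Vertex 1: neighbors [17] already have colors [3]; try each remaining color.
- Case c(1) = 1:
  - Vertex 3: neighbors [1, 2] already have colors [1, 2] ⇒ c(3) = 3.
  - Vertex 8: neighbors [1, 16, 3] already have colors [1, 2, 3] — all 3 colors blocked. Contradiction.
- Case c(1) = 2:
  - Vertex 6: neighbors [1, 7] already have colors [2, 3] ⇒ c(6) = 1.
  - Vertex 15: neighbors [6, 2] already have colors [1, 2] ⇒ c(15) = 3.
  - Vertex 3: neighbors [1, 15] already have colors [2, 3] ⇒ c(3) = 1.
  - Vertex 8: neighbors [3, 1, 15] already have colors [1, 2, 3] — all 3 colors blocked. Contradiction.
Every case ends in a contradiction, so G has no proper 3-coloring (χ ≥ 4).
The coloring below uses 4 colors, so χ(G) = 4.
A valid 4-coloring: color 1: [0, 1, 15]; color 2: [3, 6, 16]; color 3: [2, 8, 17]; color 4: [7].

χ(G) = 4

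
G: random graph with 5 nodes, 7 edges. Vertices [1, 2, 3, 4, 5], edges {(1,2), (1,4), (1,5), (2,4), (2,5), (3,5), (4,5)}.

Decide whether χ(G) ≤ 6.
Yes, G is 6-colorable

A valid 6-coloring: color 1: [5]; color 2: [1, 3]; color 3: [2]; color 4: [4].
(χ(G) = 4 ≤ 6.)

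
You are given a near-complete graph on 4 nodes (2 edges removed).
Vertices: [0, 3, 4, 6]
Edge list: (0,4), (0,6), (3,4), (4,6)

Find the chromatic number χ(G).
χ(G) = 3

Clique number ω(G) = 3 (lower bound: χ ≥ ω).
The clique on [0, 4, 6] has size 3, forcing χ ≥ 3, and the coloring below uses 3 colors, so χ(G) = 3.
A valid 3-coloring: color 1: [4]; color 2: [0, 3]; color 3: [6].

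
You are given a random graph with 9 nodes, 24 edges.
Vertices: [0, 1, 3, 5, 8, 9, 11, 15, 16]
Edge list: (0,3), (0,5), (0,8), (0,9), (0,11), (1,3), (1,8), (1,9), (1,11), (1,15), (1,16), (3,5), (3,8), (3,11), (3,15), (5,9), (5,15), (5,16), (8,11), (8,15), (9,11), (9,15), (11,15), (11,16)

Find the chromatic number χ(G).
χ(G) = 5

Clique number ω(G) = 5 (lower bound: χ ≥ ω).
The clique on [1, 3, 8, 11, 15] has size 5, forcing χ ≥ 5, and the coloring below uses 5 colors, so χ(G) = 5.
A valid 5-coloring: color 1: [5, 11]; color 2: [3, 9, 16]; color 3: [0, 15]; color 4: [1]; color 5: [8].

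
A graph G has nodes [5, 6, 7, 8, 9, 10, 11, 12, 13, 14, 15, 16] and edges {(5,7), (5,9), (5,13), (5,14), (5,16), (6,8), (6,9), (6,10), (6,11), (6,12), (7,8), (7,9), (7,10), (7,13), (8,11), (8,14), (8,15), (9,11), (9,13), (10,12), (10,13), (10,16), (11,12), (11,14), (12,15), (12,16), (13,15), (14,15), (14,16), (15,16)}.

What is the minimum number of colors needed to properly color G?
Clique number ω(G) = 4 (lower bound: χ ≥ ω).
The clique on [5, 7, 9, 13] has size 4, forcing χ ≥ 4, and the coloring below uses 4 colors, so χ(G) = 4.
A valid 4-coloring: color 1: [5, 10, 11, 15]; color 2: [8, 12, 13]; color 3: [6, 7, 14]; color 4: [9, 16].

χ(G) = 4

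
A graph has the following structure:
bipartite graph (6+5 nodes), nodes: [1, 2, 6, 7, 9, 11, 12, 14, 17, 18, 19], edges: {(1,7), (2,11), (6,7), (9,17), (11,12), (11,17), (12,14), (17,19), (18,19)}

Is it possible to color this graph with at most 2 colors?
A valid 2-coloring: color 1: [7, 9, 11, 14, 19]; color 2: [1, 2, 6, 12, 17, 18].
(χ(G) = 2 ≤ 2.)

Yes, G is 2-colorable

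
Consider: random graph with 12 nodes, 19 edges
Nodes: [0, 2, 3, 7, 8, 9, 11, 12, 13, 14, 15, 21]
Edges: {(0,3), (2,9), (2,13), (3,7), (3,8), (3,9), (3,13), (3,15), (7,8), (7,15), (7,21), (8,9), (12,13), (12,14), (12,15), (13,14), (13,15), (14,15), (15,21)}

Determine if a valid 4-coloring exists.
Yes, G is 4-colorable

A valid 4-coloring: color 1: [0, 2, 8, 11, 15]; color 2: [3, 14, 21]; color 3: [7, 9, 13]; color 4: [12].
(χ(G) = 4 ≤ 4.)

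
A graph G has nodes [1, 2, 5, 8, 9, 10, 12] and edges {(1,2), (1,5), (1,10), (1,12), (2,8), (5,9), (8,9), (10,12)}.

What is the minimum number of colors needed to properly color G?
Clique number ω(G) = 3 (lower bound: χ ≥ ω).
The clique on [1, 10, 12] has size 3, forcing χ ≥ 3, and the coloring below uses 3 colors, so χ(G) = 3.
A valid 3-coloring: color 1: [1, 8]; color 2: [2, 5, 10]; color 3: [9, 12].

χ(G) = 3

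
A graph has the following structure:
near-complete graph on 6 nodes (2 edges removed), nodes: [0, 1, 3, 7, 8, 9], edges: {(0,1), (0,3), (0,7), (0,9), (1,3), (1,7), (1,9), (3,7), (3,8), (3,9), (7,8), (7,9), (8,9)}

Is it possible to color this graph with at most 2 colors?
No, G is not 2-colorable

The clique on vertices [0, 1, 3, 7, 9] has size 5 > 2, so it alone needs 5 colors.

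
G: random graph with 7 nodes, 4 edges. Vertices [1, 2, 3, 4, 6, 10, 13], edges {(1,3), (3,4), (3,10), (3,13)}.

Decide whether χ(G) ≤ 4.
Yes, G is 4-colorable

A valid 4-coloring: color 1: [2, 3, 6]; color 2: [1, 4, 10, 13].
(χ(G) = 2 ≤ 4.)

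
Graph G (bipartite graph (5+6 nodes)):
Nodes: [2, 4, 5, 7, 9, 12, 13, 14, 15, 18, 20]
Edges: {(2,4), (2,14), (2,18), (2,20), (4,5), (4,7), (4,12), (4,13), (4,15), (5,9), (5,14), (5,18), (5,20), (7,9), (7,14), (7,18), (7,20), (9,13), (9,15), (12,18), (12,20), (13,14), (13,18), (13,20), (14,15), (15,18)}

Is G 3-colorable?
Yes, G is 3-colorable

A valid 3-coloring: color 1: [4, 9, 14, 18, 20]; color 2: [2, 5, 7, 12, 13, 15].
(χ(G) = 2 ≤ 3.)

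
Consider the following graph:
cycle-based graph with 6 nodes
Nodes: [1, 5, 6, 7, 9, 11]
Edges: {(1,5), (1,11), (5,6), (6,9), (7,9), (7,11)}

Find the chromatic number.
χ(G) = 2

Clique number ω(G) = 2 (lower bound: χ ≥ ω).
The graph is bipartite (no odd cycle), so 2 colors suffice: χ(G) = 2.
A valid 2-coloring: color 1: [5, 9, 11]; color 2: [1, 6, 7].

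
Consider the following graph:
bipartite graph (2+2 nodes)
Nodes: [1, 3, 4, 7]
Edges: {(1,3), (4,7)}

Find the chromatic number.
χ(G) = 2

Clique number ω(G) = 2 (lower bound: χ ≥ ω).
The graph is bipartite (no odd cycle), so 2 colors suffice: χ(G) = 2.
A valid 2-coloring: color 1: [3, 7]; color 2: [1, 4].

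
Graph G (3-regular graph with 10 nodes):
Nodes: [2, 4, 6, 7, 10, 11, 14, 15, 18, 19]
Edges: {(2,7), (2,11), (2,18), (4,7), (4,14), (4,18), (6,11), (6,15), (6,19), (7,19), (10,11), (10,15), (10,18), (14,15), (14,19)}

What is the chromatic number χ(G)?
χ(G) = 3

Clique number ω(G) = 2 (lower bound: χ ≥ ω).
Odd cycle [18, 4, 7, 19, 6, 15, 10] needs 3 colors (χ ≥ 3).
The coloring below uses 3 colors, so χ(G) = 3.
A valid 3-coloring: color 1: [4, 11, 15, 19]; color 2: [2, 6, 10, 14]; color 3: [7, 18].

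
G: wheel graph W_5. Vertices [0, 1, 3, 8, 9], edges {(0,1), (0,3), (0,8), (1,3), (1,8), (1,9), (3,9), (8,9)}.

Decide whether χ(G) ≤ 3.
Yes, G is 3-colorable

A valid 3-coloring: color 1: [1]; color 2: [3, 8]; color 3: [0, 9].
(χ(G) = 3 ≤ 3.)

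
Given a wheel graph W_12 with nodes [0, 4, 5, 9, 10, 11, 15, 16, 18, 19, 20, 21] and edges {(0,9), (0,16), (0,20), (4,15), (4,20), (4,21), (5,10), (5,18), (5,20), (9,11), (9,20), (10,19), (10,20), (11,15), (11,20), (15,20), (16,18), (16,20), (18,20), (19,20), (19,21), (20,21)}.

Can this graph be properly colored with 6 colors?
Yes, G is 6-colorable

A valid 6-coloring: color 1: [20]; color 2: [4, 5, 9, 16, 19]; color 3: [0, 10, 11, 18, 21]; color 4: [15].
(χ(G) = 4 ≤ 6.)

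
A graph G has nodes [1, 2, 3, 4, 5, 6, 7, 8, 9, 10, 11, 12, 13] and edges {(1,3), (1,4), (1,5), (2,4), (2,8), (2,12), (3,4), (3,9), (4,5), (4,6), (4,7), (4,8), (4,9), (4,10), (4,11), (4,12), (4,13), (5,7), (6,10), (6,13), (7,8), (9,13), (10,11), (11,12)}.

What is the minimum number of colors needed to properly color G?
χ(G) = 3

Clique number ω(G) = 3 (lower bound: χ ≥ ω).
The clique on [1, 3, 4] has size 3, forcing χ ≥ 3, and the coloring below uses 3 colors, so χ(G) = 3.
A valid 3-coloring: color 1: [4]; color 2: [3, 5, 8, 10, 12, 13]; color 3: [1, 2, 6, 7, 9, 11].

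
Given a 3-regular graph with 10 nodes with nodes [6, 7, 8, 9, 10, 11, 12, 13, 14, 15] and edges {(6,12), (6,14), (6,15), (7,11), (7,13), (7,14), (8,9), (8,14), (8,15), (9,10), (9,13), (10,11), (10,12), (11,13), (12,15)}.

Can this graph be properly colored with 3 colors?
A valid 3-coloring: color 1: [9, 11, 12, 14]; color 2: [6, 8, 10, 13]; color 3: [7, 15].
(χ(G) = 3 ≤ 3.)

Yes, G is 3-colorable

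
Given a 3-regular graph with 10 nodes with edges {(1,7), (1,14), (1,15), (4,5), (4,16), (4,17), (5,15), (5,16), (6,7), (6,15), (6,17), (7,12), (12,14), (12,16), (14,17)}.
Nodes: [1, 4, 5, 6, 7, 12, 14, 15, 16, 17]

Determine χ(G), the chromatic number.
χ(G) = 3

Clique number ω(G) = 3 (lower bound: χ ≥ ω).
The clique on [4, 5, 16] has size 3, forcing χ ≥ 3, and the coloring below uses 3 colors, so χ(G) = 3.
A valid 3-coloring: color 1: [1, 5, 6, 12]; color 2: [4, 7, 14, 15]; color 3: [16, 17].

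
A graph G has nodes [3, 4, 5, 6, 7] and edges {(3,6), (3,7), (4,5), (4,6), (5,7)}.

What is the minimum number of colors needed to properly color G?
Clique number ω(G) = 2 (lower bound: χ ≥ ω).
Odd cycle [7, 3, 6, 4, 5] needs 3 colors (χ ≥ 3).
The coloring below uses 3 colors, so χ(G) = 3.
A valid 3-coloring: color 1: [4, 7]; color 2: [3, 5]; color 3: [6].

χ(G) = 3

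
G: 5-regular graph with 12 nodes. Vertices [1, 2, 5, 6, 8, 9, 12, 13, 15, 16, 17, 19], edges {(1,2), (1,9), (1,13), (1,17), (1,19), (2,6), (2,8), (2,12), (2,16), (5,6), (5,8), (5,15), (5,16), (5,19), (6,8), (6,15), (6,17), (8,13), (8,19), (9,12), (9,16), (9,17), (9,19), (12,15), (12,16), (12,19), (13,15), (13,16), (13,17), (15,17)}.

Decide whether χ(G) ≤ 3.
No, G is not 3-colorable

Suppose a proper 3-coloring c exists. The clique [1, 9, 17] takes 3 distinct colors; by symmetry let c(1) = 1, c(9) = 2, c(17) = 3.
- Vertex 13: neighbors [1, 17] already have colors [1, 3] ⇒ c(13) = 2.
- Vertex 15: neighbors [13, 17] already have colors [2, 3] ⇒ c(15) = 1.
- Vertex 6: neighbors [15, 17] already have colors [1, 3] ⇒ c(6) = 2.
- Vertex 2: neighbors [1, 6] already have colors [1, 2] ⇒ c(2) = 3.
- Vertex 12: neighbors [15, 9, 2] already have colors [1, 2, 3] — all 3 colors blocked. Contradiction.
The forced assignments end in a contradiction, so G has no proper 3-coloring (χ ≥ 4).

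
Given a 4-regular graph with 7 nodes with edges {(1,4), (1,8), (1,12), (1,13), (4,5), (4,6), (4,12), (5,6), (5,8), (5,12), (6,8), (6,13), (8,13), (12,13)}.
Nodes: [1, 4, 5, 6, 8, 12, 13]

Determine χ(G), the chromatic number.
Clique number ω(G) = 3 (lower bound: χ ≥ ω).
Suppose a proper 3-coloring c exists. The clique [1, 4, 12] takes 3 distinct colors; by symmetry let c(1) = 1, c(4) = 2, c(12) = 3.
- Vertex 5: neighbors [4, 12] already have colors [2, 3] ⇒ c(5) = 1.
- Vertex 6: neighbors [5, 4] already have colors [1, 2] ⇒ c(6) = 3.
- Vertex 8: neighbors [1, 6] already have colors [1, 3] ⇒ c(8) = 2.
- Vertex 13: neighbors [1, 8, 6] already have colors [1, 2, 3] — all 3 colors blocked. Contradiction.
The forced assignments end in a contradiction, so G has no proper 3-coloring (χ ≥ 4).
The coloring below uses 4 colors, so χ(G) = 4.
A valid 4-coloring: color 1: [1, 5]; color 2: [4, 13]; color 3: [8, 12]; color 4: [6].

χ(G) = 4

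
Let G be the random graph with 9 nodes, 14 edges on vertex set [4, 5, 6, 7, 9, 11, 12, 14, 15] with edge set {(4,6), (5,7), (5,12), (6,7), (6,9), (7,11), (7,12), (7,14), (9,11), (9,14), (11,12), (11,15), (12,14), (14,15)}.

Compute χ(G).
χ(G) = 3

Clique number ω(G) = 3 (lower bound: χ ≥ ω).
The clique on [7, 11, 12] has size 3, forcing χ ≥ 3, and the coloring below uses 3 colors, so χ(G) = 3.
A valid 3-coloring: color 1: [4, 7, 9, 15]; color 2: [5, 6, 11, 14]; color 3: [12].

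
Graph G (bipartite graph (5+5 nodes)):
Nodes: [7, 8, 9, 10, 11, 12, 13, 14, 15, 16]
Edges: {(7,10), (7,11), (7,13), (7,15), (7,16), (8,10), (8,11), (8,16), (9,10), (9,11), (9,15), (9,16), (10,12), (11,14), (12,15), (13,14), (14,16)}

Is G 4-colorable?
Yes, G is 4-colorable

A valid 4-coloring: color 1: [7, 8, 9, 12, 14]; color 2: [10, 11, 13, 15, 16].
(χ(G) = 2 ≤ 4.)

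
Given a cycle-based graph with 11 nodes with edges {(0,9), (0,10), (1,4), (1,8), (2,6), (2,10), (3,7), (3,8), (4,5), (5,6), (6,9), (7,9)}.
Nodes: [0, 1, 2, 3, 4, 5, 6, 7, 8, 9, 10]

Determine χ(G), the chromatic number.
χ(G) = 3

Clique number ω(G) = 2 (lower bound: χ ≥ ω).
Odd cycle [0, 10, 2, 6, 5, 4, 1, 8, 3, 7, 9] needs 3 colors (χ ≥ 3).
The coloring below uses 3 colors, so χ(G) = 3.
A valid 3-coloring: color 1: [1, 3, 5, 9, 10]; color 2: [0, 4, 6, 7, 8]; color 3: [2].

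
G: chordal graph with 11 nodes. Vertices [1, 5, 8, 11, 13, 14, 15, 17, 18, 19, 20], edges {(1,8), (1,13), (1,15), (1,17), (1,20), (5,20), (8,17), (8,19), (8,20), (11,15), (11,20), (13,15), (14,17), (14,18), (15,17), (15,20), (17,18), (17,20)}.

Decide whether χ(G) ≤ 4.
Yes, G is 4-colorable

A valid 4-coloring: color 1: [5, 11, 13, 17, 19]; color 2: [18, 20]; color 3: [1, 14]; color 4: [8, 15].
(χ(G) = 4 ≤ 4.)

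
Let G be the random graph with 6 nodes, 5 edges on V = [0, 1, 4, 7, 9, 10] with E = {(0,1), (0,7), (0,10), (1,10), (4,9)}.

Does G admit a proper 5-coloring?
A valid 5-coloring: color 1: [0, 4]; color 2: [1, 7, 9]; color 3: [10].
(χ(G) = 3 ≤ 5.)

Yes, G is 5-colorable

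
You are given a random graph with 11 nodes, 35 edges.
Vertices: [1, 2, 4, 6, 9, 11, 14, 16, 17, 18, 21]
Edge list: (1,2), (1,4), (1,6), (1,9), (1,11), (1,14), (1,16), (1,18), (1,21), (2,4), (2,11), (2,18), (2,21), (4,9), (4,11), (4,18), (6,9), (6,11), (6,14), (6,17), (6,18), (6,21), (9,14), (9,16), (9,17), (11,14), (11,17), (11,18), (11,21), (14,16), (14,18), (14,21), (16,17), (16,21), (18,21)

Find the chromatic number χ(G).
Clique number ω(G) = 6 (lower bound: χ ≥ ω).
The clique on [1, 6, 11, 14, 18, 21] has size 6, forcing χ ≥ 6, and the coloring below uses 6 colors, so χ(G) = 6.
A valid 6-coloring: color 1: [1, 17]; color 2: [9, 11]; color 3: [16, 18]; color 4: [2, 14]; color 5: [4, 21]; color 6: [6].

χ(G) = 6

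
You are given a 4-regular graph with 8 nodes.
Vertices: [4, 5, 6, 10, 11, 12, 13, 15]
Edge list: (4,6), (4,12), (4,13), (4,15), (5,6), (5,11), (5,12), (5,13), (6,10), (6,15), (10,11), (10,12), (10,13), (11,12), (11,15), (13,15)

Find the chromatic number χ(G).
χ(G) = 3

Clique number ω(G) = 3 (lower bound: χ ≥ ω).
The clique on [10, 11, 12] has size 3, forcing χ ≥ 3, and the coloring below uses 3 colors, so χ(G) = 3.
A valid 3-coloring: color 1: [4, 5, 10]; color 2: [6, 11, 13]; color 3: [12, 15].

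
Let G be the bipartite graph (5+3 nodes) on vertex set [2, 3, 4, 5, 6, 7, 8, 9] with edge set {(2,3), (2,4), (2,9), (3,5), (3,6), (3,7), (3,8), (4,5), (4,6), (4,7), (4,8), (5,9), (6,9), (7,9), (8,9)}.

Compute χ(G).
Clique number ω(G) = 2 (lower bound: χ ≥ ω).
The graph is bipartite (no odd cycle), so 2 colors suffice: χ(G) = 2.
A valid 2-coloring: color 1: [3, 4, 9]; color 2: [2, 5, 6, 7, 8].

χ(G) = 2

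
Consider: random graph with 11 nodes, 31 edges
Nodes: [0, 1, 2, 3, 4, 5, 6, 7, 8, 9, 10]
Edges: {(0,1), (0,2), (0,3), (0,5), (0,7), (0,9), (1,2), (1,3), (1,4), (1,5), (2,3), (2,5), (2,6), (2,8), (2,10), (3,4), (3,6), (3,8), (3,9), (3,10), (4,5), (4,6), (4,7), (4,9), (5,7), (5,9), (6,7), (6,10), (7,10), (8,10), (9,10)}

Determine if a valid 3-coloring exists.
No, G is not 3-colorable

The clique on vertices [0, 1, 2, 3] has size 4 > 3, so it alone needs 4 colors.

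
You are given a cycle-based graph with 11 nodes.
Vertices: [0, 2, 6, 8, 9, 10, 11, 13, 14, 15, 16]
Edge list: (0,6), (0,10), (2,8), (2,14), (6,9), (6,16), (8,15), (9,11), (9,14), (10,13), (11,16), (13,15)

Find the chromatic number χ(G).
χ(G) = 3

Clique number ω(G) = 2 (lower bound: χ ≥ ω).
Odd cycle [8, 15, 13, 10, 0, 6, 9, 14, 2] needs 3 colors (χ ≥ 3).
The coloring below uses 3 colors, so χ(G) = 3.
A valid 3-coloring: color 1: [6, 8, 11, 13, 14]; color 2: [2, 9, 10, 15, 16]; color 3: [0].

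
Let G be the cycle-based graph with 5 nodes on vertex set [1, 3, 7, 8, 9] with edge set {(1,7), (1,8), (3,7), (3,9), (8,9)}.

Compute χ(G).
Clique number ω(G) = 2 (lower bound: χ ≥ ω).
Odd cycle [7, 3, 9, 8, 1] needs 3 colors (χ ≥ 3).
The coloring below uses 3 colors, so χ(G) = 3.
A valid 3-coloring: color 1: [7, 8]; color 2: [1, 3]; color 3: [9].

χ(G) = 3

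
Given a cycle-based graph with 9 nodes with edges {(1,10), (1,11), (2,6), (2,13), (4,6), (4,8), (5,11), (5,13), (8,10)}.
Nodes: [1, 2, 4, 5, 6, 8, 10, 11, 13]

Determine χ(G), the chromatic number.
χ(G) = 3

Clique number ω(G) = 2 (lower bound: χ ≥ ω).
Odd cycle [2, 13, 5, 11, 1, 10, 8, 4, 6] needs 3 colors (χ ≥ 3).
The coloring below uses 3 colors, so χ(G) = 3.
A valid 3-coloring: color 1: [1, 2, 4, 5]; color 2: [6, 10, 11, 13]; color 3: [8].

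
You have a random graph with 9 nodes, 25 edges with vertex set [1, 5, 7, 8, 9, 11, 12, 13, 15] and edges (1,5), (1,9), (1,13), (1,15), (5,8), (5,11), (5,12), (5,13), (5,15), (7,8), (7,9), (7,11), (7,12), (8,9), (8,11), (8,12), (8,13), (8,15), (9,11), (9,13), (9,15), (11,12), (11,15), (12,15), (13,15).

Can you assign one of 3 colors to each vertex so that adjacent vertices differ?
No, G is not 3-colorable

The clique on vertices [5, 8, 11, 12, 15] has size 5 > 3, so it alone needs 5 colors.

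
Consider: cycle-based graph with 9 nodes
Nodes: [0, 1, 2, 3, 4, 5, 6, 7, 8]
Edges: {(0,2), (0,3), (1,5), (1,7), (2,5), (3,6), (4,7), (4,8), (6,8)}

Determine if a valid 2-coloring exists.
Odd cycle [6, 3, 0, 2, 5, 1, 7, 4, 8] needs 3 colors (χ ≥ 3).
Hence χ(G) ≥ 3 > 2, so no proper 2-coloring exists.

No, G is not 2-colorable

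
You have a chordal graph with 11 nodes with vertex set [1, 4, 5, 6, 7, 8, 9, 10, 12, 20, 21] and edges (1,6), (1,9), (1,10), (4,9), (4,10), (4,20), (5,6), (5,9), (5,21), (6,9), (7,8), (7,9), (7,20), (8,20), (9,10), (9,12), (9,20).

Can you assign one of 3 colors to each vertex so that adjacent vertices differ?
Yes, G is 3-colorable

A valid 3-coloring: color 1: [8, 9, 21]; color 2: [6, 10, 12, 20]; color 3: [1, 4, 5, 7].
(χ(G) = 3 ≤ 3.)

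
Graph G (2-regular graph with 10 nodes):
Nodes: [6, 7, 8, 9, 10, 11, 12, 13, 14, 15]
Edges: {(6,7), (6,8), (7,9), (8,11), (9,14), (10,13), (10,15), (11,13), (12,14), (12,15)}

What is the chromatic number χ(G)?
Clique number ω(G) = 2 (lower bound: χ ≥ ω).
The graph is bipartite (no odd cycle), so 2 colors suffice: χ(G) = 2.
A valid 2-coloring: color 1: [6, 9, 10, 11, 12]; color 2: [7, 8, 13, 14, 15].

χ(G) = 2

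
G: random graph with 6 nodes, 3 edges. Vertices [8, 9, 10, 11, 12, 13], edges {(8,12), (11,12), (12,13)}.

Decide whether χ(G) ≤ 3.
A valid 3-coloring: color 1: [9, 10, 12]; color 2: [8, 11, 13].
(χ(G) = 2 ≤ 3.)

Yes, G is 3-colorable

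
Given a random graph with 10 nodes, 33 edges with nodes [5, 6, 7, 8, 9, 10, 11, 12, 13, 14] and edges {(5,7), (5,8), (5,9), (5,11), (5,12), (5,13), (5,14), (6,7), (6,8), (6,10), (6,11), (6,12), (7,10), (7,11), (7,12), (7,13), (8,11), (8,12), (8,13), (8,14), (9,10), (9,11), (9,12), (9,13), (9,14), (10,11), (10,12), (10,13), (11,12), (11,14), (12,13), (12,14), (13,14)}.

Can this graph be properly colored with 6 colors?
A valid 6-coloring: color 1: [12]; color 2: [11, 13]; color 3: [5, 6]; color 4: [7, 8, 9]; color 5: [10, 14].
(χ(G) = 5 ≤ 6.)

Yes, G is 6-colorable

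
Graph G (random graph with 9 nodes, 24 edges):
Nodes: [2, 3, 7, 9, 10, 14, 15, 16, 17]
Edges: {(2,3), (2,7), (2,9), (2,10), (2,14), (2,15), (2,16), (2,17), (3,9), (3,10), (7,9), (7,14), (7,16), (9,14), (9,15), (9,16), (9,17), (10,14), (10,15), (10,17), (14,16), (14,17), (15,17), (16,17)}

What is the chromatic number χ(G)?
Clique number ω(G) = 5 (lower bound: χ ≥ ω).
The clique on [2, 9, 14, 16, 17] has size 5, forcing χ ≥ 5, and the coloring below uses 5 colors, so χ(G) = 5.
A valid 5-coloring: color 1: [2]; color 2: [9, 10]; color 3: [3, 7, 17]; color 4: [14, 15]; color 5: [16].

χ(G) = 5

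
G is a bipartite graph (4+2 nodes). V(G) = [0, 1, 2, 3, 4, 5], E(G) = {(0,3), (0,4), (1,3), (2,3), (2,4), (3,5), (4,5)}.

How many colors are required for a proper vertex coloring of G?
χ(G) = 2

Clique number ω(G) = 2 (lower bound: χ ≥ ω).
The graph is bipartite (no odd cycle), so 2 colors suffice: χ(G) = 2.
A valid 2-coloring: color 1: [3, 4]; color 2: [0, 1, 2, 5].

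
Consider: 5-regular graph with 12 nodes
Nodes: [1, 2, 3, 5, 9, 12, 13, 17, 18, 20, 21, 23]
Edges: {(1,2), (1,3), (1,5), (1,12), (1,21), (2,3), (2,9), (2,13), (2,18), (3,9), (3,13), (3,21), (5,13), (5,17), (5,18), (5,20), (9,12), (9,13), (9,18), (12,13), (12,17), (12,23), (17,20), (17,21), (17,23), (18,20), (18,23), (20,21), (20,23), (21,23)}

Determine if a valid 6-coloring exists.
Yes, G is 6-colorable

A valid 6-coloring: color 1: [2, 5, 12, 21]; color 2: [1, 9, 20]; color 3: [3, 17, 18]; color 4: [13, 23].
(χ(G) = 4 ≤ 6.)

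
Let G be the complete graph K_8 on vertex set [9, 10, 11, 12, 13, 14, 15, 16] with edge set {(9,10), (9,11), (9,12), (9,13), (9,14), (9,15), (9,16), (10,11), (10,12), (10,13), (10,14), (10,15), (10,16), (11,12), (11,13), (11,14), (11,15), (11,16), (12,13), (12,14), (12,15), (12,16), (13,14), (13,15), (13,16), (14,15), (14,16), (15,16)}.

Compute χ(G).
Clique number ω(G) = 8 (lower bound: χ ≥ ω).
The clique on [9, 10, 11, 12, 13, 14, 15, 16] has size 8, forcing χ ≥ 8, and the coloring below uses 8 colors, so χ(G) = 8.
A valid 8-coloring: color 1: [11]; color 2: [14]; color 3: [9]; color 4: [16]; color 5: [12]; color 6: [13]; color 7: [15]; color 8: [10].

χ(G) = 8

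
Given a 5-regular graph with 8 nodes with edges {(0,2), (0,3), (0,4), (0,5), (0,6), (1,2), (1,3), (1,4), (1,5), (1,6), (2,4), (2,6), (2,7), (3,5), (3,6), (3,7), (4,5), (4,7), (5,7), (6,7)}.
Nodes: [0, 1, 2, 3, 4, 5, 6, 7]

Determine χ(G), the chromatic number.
χ(G) = 4

Clique number ω(G) = 3 (lower bound: χ ≥ ω).
Odd cycle [4, 2, 6, 3, 5] needs 3 colors (χ ≥ 3).
Vertex 0 is adjacent to every vertex of [2, 3, 4, 5, 6], which already need 3 colors among themselves, so 0 needs a new color (χ ≥ 4).
The coloring below uses 4 colors, so χ(G) = 4.
A valid 4-coloring: color 1: [2, 3]; color 2: [0, 1, 7]; color 3: [4, 6]; color 4: [5].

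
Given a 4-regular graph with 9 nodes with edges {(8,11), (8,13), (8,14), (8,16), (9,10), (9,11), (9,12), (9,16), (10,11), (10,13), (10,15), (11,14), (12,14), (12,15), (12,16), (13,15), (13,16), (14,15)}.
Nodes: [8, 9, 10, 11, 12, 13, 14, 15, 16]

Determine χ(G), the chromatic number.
χ(G) = 3

Clique number ω(G) = 3 (lower bound: χ ≥ ω).
The clique on [8, 13, 16] has size 3, forcing χ ≥ 3, and the coloring below uses 3 colors, so χ(G) = 3.
A valid 3-coloring: color 1: [9, 13, 14]; color 2: [11, 15, 16]; color 3: [8, 10, 12].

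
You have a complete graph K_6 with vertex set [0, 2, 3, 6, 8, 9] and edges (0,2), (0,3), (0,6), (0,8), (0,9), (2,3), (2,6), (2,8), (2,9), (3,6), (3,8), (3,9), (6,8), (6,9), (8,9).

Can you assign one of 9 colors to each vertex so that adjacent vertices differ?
A valid 9-coloring: color 1: [6]; color 2: [8]; color 3: [9]; color 4: [3]; color 5: [2]; color 6: [0].
(χ(G) = 6 ≤ 9.)

Yes, G is 9-colorable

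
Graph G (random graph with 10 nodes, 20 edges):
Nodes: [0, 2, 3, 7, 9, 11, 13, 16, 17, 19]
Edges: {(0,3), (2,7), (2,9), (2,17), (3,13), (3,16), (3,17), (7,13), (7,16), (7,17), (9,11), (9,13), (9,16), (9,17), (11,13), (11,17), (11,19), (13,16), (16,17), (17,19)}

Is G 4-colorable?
A valid 4-coloring: color 1: [0, 13, 17]; color 2: [3, 7, 9, 19]; color 3: [2, 11, 16].
(χ(G) = 3 ≤ 4.)

Yes, G is 4-colorable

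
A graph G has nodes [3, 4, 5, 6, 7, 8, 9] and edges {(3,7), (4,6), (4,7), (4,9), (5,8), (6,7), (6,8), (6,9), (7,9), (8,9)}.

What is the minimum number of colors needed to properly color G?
Clique number ω(G) = 4 (lower bound: χ ≥ ω).
The clique on [4, 6, 7, 9] has size 4, forcing χ ≥ 4, and the coloring below uses 4 colors, so χ(G) = 4.
A valid 4-coloring: color 1: [3, 5, 9]; color 2: [7, 8]; color 3: [6]; color 4: [4].

χ(G) = 4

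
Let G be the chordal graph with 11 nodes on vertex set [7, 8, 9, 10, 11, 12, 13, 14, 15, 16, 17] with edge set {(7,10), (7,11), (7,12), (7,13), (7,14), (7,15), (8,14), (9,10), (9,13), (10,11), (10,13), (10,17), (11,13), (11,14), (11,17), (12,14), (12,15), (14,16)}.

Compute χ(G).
χ(G) = 4

Clique number ω(G) = 4 (lower bound: χ ≥ ω).
The clique on [7, 10, 11, 13] has size 4, forcing χ ≥ 4, and the coloring below uses 4 colors, so χ(G) = 4.
A valid 4-coloring: color 1: [7, 8, 9, 16, 17]; color 2: [11, 12]; color 3: [10, 14, 15]; color 4: [13].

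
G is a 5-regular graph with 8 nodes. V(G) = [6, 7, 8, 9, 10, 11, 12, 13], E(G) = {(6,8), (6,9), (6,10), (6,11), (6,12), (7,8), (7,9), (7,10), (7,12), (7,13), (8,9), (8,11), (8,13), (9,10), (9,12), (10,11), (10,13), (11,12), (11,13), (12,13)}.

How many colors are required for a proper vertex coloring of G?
χ(G) = 4

Clique number ω(G) = 3 (lower bound: χ ≥ ω).
Odd cycle [6, 9, 7, 13, 11] needs 3 colors (χ ≥ 3).
Vertex 8 is adjacent to every vertex of [6, 7, 9, 11, 13], which already need 3 colors among themselves, so 8 needs a new color (χ ≥ 4).
The coloring below uses 4 colors, so χ(G) = 4.
A valid 4-coloring: color 1: [8, 10, 12]; color 2: [6, 13]; color 3: [9, 11]; color 4: [7].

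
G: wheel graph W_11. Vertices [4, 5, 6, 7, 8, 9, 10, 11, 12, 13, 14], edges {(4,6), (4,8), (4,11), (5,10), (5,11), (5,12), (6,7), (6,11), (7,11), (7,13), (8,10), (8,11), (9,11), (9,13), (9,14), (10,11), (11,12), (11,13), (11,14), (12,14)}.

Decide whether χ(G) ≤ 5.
Yes, G is 5-colorable

A valid 5-coloring: color 1: [11]; color 2: [4, 7, 9, 10, 12]; color 3: [5, 6, 8, 13, 14].
(χ(G) = 3 ≤ 5.)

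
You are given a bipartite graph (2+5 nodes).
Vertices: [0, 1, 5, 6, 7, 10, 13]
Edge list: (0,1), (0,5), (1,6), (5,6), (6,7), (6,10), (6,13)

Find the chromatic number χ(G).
Clique number ω(G) = 2 (lower bound: χ ≥ ω).
The graph is bipartite (no odd cycle), so 2 colors suffice: χ(G) = 2.
A valid 2-coloring: color 1: [0, 6]; color 2: [1, 5, 7, 10, 13].

χ(G) = 2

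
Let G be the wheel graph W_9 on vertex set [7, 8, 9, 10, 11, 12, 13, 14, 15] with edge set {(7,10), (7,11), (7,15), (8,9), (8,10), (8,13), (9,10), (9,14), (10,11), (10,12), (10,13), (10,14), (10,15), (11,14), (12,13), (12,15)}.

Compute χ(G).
Clique number ω(G) = 3 (lower bound: χ ≥ ω).
The clique on [7, 10, 11] has size 3, forcing χ ≥ 3, and the coloring below uses 3 colors, so χ(G) = 3.
A valid 3-coloring: color 1: [10]; color 2: [7, 8, 12, 14]; color 3: [9, 11, 13, 15].

χ(G) = 3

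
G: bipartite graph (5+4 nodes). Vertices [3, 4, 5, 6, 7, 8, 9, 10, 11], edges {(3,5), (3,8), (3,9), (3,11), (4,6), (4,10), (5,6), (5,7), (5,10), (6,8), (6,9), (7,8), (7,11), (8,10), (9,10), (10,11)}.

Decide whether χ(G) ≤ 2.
A valid 2-coloring: color 1: [3, 6, 7, 10]; color 2: [4, 5, 8, 9, 11].
(χ(G) = 2 ≤ 2.)

Yes, G is 2-colorable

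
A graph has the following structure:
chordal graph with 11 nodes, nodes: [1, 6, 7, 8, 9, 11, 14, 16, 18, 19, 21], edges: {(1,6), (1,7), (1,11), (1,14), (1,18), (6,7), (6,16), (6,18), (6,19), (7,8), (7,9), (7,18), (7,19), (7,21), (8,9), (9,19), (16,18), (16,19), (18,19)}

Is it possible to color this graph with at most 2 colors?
No, G is not 2-colorable

The clique on vertices [6, 16, 18, 19] has size 4 > 2, so it alone needs 4 colors.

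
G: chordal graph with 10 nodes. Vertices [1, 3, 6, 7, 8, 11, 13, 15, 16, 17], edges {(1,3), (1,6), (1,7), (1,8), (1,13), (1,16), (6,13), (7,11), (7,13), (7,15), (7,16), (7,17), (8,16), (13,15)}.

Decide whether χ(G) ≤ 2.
The clique on vertices [1, 8, 16] has size 3 > 2, so it alone needs 3 colors.

No, G is not 2-colorable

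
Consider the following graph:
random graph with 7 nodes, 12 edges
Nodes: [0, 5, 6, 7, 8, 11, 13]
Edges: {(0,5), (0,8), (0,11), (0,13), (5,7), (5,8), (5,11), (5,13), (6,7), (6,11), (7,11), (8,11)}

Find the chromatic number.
χ(G) = 4

Clique number ω(G) = 4 (lower bound: χ ≥ ω).
The clique on [0, 5, 8, 11] has size 4, forcing χ ≥ 4, and the coloring below uses 4 colors, so χ(G) = 4.
A valid 4-coloring: color 1: [5, 6]; color 2: [11, 13]; color 3: [0, 7]; color 4: [8].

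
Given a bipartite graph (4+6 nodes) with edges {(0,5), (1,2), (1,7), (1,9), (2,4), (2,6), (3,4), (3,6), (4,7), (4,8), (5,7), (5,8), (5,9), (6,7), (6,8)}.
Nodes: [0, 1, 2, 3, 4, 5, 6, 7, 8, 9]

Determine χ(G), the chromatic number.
Clique number ω(G) = 2 (lower bound: χ ≥ ω).
The graph is bipartite (no odd cycle), so 2 colors suffice: χ(G) = 2.
A valid 2-coloring: color 1: [1, 4, 5, 6]; color 2: [0, 2, 3, 7, 8, 9].

χ(G) = 2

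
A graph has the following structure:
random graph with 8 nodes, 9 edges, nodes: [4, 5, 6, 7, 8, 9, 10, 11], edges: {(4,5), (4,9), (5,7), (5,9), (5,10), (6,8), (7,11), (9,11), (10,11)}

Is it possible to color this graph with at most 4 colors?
A valid 4-coloring: color 1: [5, 8, 11]; color 2: [6, 7, 9, 10]; color 3: [4].
(χ(G) = 3 ≤ 4.)

Yes, G is 4-colorable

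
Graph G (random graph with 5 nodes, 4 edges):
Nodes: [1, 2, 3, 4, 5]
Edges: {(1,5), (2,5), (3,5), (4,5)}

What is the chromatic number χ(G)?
Clique number ω(G) = 2 (lower bound: χ ≥ ω).
The graph is bipartite (no odd cycle), so 2 colors suffice: χ(G) = 2.
A valid 2-coloring: color 1: [5]; color 2: [1, 2, 3, 4].

χ(G) = 2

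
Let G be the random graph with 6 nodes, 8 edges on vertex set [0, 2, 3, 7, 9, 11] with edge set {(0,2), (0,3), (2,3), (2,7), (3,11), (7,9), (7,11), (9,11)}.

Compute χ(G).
Clique number ω(G) = 3 (lower bound: χ ≥ ω).
The clique on [7, 9, 11] has size 3, forcing χ ≥ 3, and the coloring below uses 3 colors, so χ(G) = 3.
A valid 3-coloring: color 1: [3, 7]; color 2: [0, 11]; color 3: [2, 9].

χ(G) = 3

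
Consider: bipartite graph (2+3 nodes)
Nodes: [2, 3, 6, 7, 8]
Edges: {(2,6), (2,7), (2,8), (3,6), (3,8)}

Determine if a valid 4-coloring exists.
Yes, G is 4-colorable

A valid 4-coloring: color 1: [2, 3]; color 2: [6, 7, 8].
(χ(G) = 2 ≤ 4.)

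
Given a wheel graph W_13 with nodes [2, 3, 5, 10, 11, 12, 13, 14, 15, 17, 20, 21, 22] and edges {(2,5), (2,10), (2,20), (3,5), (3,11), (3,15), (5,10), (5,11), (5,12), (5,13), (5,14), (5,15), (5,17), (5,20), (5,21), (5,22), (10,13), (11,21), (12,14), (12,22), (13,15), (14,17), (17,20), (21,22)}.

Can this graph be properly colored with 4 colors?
A valid 4-coloring: color 1: [5]; color 2: [2, 3, 12, 13, 17, 21]; color 3: [10, 11, 14, 15, 20, 22].
(χ(G) = 3 ≤ 4.)

Yes, G is 4-colorable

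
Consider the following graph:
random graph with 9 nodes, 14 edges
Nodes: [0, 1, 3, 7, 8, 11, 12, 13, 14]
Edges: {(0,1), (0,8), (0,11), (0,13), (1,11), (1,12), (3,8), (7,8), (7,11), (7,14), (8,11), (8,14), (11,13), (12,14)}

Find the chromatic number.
χ(G) = 3

Clique number ω(G) = 3 (lower bound: χ ≥ ω).
The clique on [0, 8, 11] has size 3, forcing χ ≥ 3, and the coloring below uses 3 colors, so χ(G) = 3.
A valid 3-coloring: color 1: [3, 11, 14]; color 2: [1, 8, 13]; color 3: [0, 7, 12].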